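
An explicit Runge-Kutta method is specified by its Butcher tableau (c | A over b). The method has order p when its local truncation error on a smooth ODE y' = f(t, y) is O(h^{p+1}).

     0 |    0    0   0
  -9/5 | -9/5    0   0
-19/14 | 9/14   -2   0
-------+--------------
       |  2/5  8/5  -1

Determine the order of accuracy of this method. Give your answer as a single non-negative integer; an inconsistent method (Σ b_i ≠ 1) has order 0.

b = (2/5, 8/5, -1)
c = (0, -9/5, -19/14)
Ac = (0, 0, 18/5)
Σ b_i: 2/5·1 + 8/5·1 + (-1)·1 = 1 ✓
b·c: 8/5·(-9/5) + (-1)·(-19/14) = -533/350 ≠ 1/2 ⇒ order 1.

1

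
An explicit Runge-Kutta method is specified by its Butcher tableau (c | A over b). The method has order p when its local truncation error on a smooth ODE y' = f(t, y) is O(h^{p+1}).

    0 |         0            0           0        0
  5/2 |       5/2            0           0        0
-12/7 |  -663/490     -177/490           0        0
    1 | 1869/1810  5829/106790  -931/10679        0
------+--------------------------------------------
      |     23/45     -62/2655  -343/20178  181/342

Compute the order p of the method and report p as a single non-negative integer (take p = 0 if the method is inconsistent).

4

b = (23/45, -62/2655, -343/20178, 181/342)
c = (0, 5/2, -12/7, 1)
Ac = (0, 0, -177/196, 207/724)
Σ b_i: 23/45·1 + (-62/2655)·1 + (-343/20178)·1 + 181/342·1 = 1 ✓
b·c: (-62/2655)·5/2 + (-343/20178)·(-12/7) + 181/342·1 = 1/2 ✓
b·c²: (-62/2655)·25/4 + (-343/20178)·144/49 + 181/342·1 = 1/3 ✓
b·Ac: (-343/20178)·(-177/196) + 181/342·207/724 = 1/6 ✓
b·c³: (-62/2655)·125/8 + (-343/20178)·(-1728/343) + 181/342·1 = 1/4 ✓
b·(c∘Ac): (-343/20178)·531/343 + 181/342·207/724 = 1/8 ✓
b·Ac²: (-343/20178)·(-885/392) + 181/342·123/1448 = 1/12 ✓
b·A²c: 181/342·57/724 = 1/24 ✓; 4 stages ⇒ order 4.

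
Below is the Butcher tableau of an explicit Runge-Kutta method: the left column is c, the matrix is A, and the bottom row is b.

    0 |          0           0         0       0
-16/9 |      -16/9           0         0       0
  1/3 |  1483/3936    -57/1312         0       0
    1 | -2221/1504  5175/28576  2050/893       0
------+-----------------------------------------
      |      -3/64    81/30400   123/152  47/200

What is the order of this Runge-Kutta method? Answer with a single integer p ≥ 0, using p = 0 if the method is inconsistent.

b = (-3/64, 81/30400, 123/152, 47/200)
c = (0, -16/9, 1/3, 1)
Ac = (0, 0, 19/246, 125/282)
Σ b_i: (-3/64)·1 + 81/30400·1 + 123/152·1 + 47/200·1 = 1 ✓
b·c: 81/30400·(-16/9) + 123/152·1/3 + 47/200·1 = 1/2 ✓
b·c²: 81/30400·256/81 + 123/152·1/9 + 47/200·1 = 1/3 ✓
b·Ac: 123/152·19/246 + 47/200·125/282 = 1/6 ✓
b·c³: 81/30400·(-4096/729) + 123/152·1/27 + 47/200·1 = 1/4 ✓
b·(c∘Ac): 123/152·19/738 + 47/200·125/282 = 1/8 ✓
b·Ac²: 123/152·(-152/1107) + 47/200·350/423 = 1/12 ✓
b·A²c: 47/200·25/141 = 1/24 ✓; 4 stages ⇒ order 4.

4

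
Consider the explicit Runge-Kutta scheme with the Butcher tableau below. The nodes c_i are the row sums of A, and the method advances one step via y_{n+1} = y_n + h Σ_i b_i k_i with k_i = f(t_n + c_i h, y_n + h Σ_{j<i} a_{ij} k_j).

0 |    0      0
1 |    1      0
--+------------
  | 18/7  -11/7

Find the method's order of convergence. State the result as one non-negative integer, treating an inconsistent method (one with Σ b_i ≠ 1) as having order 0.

b = (18/7, -11/7)
c = (0, 1)
Σ b_i: 18/7·1 + (-11/7)·1 = 1 ✓
b·c: (-11/7)·1 = -11/7 ≠ 1/2 ⇒ order 1.

1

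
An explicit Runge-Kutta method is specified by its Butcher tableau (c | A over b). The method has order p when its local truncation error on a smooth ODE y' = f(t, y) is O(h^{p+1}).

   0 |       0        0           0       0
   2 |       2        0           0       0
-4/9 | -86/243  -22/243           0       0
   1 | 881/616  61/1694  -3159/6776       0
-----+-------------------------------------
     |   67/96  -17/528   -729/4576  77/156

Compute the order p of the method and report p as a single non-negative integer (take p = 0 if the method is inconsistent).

b = (67/96, -17/528, -729/4576, 77/156)
c = (0, 2, -4/9, 1)
Ac = (0, 0, -44/243, 43/154)
Σ b_i: 67/96·1 + (-17/528)·1 + (-729/4576)·1 + 77/156·1 = 1 ✓
b·c: (-17/528)·2 + (-729/4576)·(-4/9) + 77/156·1 = 1/2 ✓
b·c²: (-17/528)·4 + (-729/4576)·16/81 + 77/156·1 = 1/3 ✓
b·Ac: (-729/4576)·(-44/243) + 77/156·43/154 = 1/6 ✓
b·c³: (-17/528)·8 + (-729/4576)·(-64/729) + 77/156·1 = 1/4 ✓
b·(c∘Ac): (-729/4576)·176/2187 + 77/156·43/154 = 1/8 ✓
b·Ac²: (-729/4576)·(-88/243) + 77/156·4/77 = 1/12 ✓
b·A²c: 77/156·13/154 = 1/24 ✓; 4 stages ⇒ order 4.

4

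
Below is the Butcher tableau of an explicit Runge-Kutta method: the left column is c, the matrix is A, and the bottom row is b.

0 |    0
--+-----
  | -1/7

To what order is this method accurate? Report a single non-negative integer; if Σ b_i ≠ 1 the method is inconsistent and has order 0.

0

b = (-1/7)
c = (0)
Σ b_i: (-1/7)·1 = -1/7 ≠ 1 ⇒ order 0.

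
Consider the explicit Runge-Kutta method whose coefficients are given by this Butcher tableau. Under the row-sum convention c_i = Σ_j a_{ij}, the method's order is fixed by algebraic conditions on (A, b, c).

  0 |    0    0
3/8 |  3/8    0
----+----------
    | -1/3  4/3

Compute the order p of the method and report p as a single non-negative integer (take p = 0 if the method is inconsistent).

2

b = (-1/3, 4/3)
c = (0, 3/8)
Σ b_i: (-1/3)·1 + 4/3·1 = 1 ✓
b·c: 4/3·3/8 = 1/2 ✓; 2 stages ⇒ order 2.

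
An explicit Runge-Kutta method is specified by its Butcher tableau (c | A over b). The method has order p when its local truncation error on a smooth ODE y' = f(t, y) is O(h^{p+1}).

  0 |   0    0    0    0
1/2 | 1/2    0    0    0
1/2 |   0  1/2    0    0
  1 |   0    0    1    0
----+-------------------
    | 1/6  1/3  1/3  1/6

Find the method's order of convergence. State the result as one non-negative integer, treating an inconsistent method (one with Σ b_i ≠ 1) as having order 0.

4

b = (1/6, 1/3, 1/3, 1/6)
c = (0, 1/2, 1/2, 1)
Ac = (0, 0, 1/4, 1/2)
Σ b_i: 1/6·1 + 1/3·1 + 1/3·1 + 1/6·1 = 1 ✓
b·c: 1/3·1/2 + 1/3·1/2 + 1/6·1 = 1/2 ✓
b·c²: 1/3·1/4 + 1/3·1/4 + 1/6·1 = 1/3 ✓
b·Ac: 1/3·1/4 + 1/6·1/2 = 1/6 ✓
b·c³: 1/3·1/8 + 1/3·1/8 + 1/6·1 = 1/4 ✓
b·(c∘Ac): 1/3·1/8 + 1/6·1/2 = 1/8 ✓
b·Ac²: 1/3·1/8 + 1/6·1/4 = 1/12 ✓
b·A²c: 1/6·1/4 = 1/24 ✓; 4 stages ⇒ order 4.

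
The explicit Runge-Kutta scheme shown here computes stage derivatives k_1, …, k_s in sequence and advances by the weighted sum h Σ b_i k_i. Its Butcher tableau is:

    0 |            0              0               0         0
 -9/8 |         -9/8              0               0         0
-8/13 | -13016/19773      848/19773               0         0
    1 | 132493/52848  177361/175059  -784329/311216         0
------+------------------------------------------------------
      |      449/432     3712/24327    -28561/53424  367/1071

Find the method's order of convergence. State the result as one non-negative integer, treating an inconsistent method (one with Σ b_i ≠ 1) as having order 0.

b = (449/432, 3712/24327, -28561/53424, 367/1071)
c = (0, -9/8, -8/13, 1)
Ac = (0, 0, -106/2197, 1207/2936)
Σ b_i: 449/432·1 + 3712/24327·1 + (-28561/53424)·1 + 367/1071·1 = 1 ✓
b·c: 3712/24327·(-9/8) + (-28561/53424)·(-8/13) + 367/1071·1 = 1/2 ✓
b·c²: 3712/24327·81/64 + (-28561/53424)·64/169 + 367/1071·1 = 1/3 ✓
b·Ac: (-28561/53424)·(-106/2197) + 367/1071·1207/2936 = 1/6 ✓
b·c³: 3712/24327·(-729/512) + (-28561/53424)·(-512/2197) + 367/1071·1 = 1/4 ✓
b·(c∘Ac): (-28561/53424)·848/28561 + 367/1071·1207/2936 = 1/8 ✓
b·Ac²: (-28561/53424)·477/8788 + 367/1071·7701/23488 = 1/12 ✓
b·A²c: 367/1071·357/2936 = 1/24 ✓; 4 stages ⇒ order 4.

4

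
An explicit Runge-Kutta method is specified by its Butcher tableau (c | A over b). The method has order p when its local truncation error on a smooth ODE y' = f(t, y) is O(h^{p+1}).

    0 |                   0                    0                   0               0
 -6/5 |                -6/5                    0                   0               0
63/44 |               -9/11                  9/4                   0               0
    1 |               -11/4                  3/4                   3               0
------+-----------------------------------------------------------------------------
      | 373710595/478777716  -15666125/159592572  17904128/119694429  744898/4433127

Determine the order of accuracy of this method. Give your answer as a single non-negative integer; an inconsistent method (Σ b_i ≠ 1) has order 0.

3

b = (373710595/478777716, -15666125/159592572, 17904128/119694429, 744898/4433127)
c = (0, -6/5, 63/44, 1)
Ac = (0, 0, -27/10, 747/220)
Σ b_i: 373710595/478777716·1 + (-15666125/159592572)·1 + 17904128/119694429·1 + 744898/4433127·1 = 1 ✓
b·c: (-15666125/159592572)·(-6/5) + 17904128/119694429·63/44 + 744898/4433127·1 = 1/2 ✓
b·c²: (-15666125/159592572)·36/25 + 17904128/119694429·3969/1936 + 744898/4433127·1 = 1/3 ✓
b·Ac: 17904128/119694429·(-27/10) + 744898/4433127·747/220 = 1/6 ✓
b·c³: (-15666125/159592572)·(-216/125) + 17904128/119694429·250047/85184 + 744898/4433127·1 = 37877024/48764397 ≠ 1/4 ⇒ order 3.
b·(c∘Ac): 17904128/119694429·(-1701/440) + 744898/4433127·747/220 = -114261/14777090 ≠ 1/8
b·Ac²: 17904128/119694429·81/25 + 744898/4433127·349947/48400 = 1105036351/650191960 ≠ 1/12
b·A²c: 744898/4433127·(-81/10) = -10056123/7388545 ≠ 1/24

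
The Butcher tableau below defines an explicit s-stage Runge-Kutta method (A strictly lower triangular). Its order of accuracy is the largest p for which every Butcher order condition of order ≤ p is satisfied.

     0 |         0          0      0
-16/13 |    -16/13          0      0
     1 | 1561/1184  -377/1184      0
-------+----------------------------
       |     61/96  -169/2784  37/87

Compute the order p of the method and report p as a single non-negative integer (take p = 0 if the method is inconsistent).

3

b = (61/96, -169/2784, 37/87)
c = (0, -16/13, 1)
Ac = (0, 0, 29/74)
Σ b_i: 61/96·1 + (-169/2784)·1 + 37/87·1 = 1 ✓
b·c: (-169/2784)·(-16/13) + 37/87·1 = 1/2 ✓
b·c²: (-169/2784)·256/169 + 37/87·1 = 1/3 ✓
b·Ac: 37/87·29/74 = 1/6 ✓; 3 stages ⇒ order 3.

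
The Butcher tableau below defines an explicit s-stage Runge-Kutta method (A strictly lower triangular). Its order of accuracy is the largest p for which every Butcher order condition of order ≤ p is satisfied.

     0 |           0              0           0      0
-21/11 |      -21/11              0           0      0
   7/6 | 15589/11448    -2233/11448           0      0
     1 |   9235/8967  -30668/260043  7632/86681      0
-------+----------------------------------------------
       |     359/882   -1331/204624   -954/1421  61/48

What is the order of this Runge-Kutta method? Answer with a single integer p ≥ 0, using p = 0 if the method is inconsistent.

b = (359/882, -1331/204624, -954/1421, 61/48)
c = (0, -21/11, 7/6, 1)
Ac = (0, 0, 1421/3816, 20/61)
Σ b_i: 359/882·1 + (-1331/204624)·1 + (-954/1421)·1 + 61/48·1 = 1 ✓
b·c: (-1331/204624)·(-21/11) + (-954/1421)·7/6 + 61/48·1 = 1/2 ✓
b·c²: (-1331/204624)·441/121 + (-954/1421)·49/36 + 61/48·1 = 1/3 ✓
b·Ac: (-954/1421)·1421/3816 + 61/48·20/61 = 1/6 ✓
b·c³: (-1331/204624)·(-9261/1331) + (-954/1421)·343/216 + 61/48·1 = 1/4 ✓
b·(c∘Ac): (-954/1421)·9947/22896 + 61/48·20/61 = 1/8 ✓
b·Ac²: (-954/1421)·(-9947/13992) + 61/48·(-208/671) = 1/12 ✓
b·A²c: 61/48·2/61 = 1/24 ✓; 4 stages ⇒ order 4.

4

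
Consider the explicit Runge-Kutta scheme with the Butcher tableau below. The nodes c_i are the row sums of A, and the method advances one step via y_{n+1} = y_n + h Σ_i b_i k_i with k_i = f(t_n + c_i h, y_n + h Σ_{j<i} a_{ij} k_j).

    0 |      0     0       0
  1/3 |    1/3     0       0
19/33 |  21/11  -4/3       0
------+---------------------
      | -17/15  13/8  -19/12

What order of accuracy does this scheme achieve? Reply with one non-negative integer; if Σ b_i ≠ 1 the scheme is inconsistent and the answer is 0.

0

b = (-17/15, 13/8, -19/12)
c = (0, 1/3, 19/33)
Ac = (0, 0, -4/9)
Σ b_i: (-17/15)·1 + 13/8·1 + (-19/12)·1 = -131/120 ≠ 1 ⇒ order 0.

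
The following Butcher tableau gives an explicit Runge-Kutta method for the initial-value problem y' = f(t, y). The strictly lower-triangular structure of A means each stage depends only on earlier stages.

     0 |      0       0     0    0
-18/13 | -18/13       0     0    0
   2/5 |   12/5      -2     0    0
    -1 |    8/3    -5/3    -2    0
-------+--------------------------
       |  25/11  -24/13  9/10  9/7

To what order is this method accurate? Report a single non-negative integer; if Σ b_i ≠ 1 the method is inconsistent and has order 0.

0

b = (25/11, -24/13, 9/10, 9/7)
c = (0, -18/13, 2/5, -1)
Ac = (0, 0, 36/13, 98/65)
Σ b_i: 25/11·1 + (-24/13)·1 + 9/10·1 + 9/7·1 = 26149/10010 ≠ 1 ⇒ order 0.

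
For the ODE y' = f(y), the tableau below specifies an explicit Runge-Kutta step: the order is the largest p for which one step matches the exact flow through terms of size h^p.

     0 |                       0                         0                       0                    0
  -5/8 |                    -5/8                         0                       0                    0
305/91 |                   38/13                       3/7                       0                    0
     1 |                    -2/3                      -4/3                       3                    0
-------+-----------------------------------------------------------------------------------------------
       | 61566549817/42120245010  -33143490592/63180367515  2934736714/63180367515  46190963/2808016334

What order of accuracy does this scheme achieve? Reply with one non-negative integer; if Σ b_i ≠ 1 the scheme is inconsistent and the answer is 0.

b = (61566549817/42120245010, -33143490592/63180367515, 2934736714/63180367515, 46190963/2808016334)
c = (0, -5/8, 305/91, 1)
Ac = (0, 0, -15/56, 5945/546)
Σ b_i: 61566549817/42120245010·1 + (-33143490592/63180367515)·1 + 2934736714/63180367515·1 + 46190963/2808016334·1 = 1 ✓
b·c: (-33143490592/63180367515)·(-5/8) + 2934736714/63180367515·305/91 + 46190963/2808016334·1 = 1/2 ✓
b·c²: (-33143490592/63180367515)·25/64 + 2934736714/63180367515·93025/8281 + 46190963/2808016334·1 = 1/3 ✓
b·Ac: 2934736714/63180367515·(-15/56) + 46190963/2808016334·5945/546 = 1/6 ✓
b·c³: (-33143490592/63180367515)·(-125/512) + 2934736714/63180367515·28372625/753571 + 46190963/2808016334·1 = 11611740009817/6132707673456 ≠ 1/4 ⇒ order 3.
b·(c∘Ac): 2934736714/63180367515·(-4575/5096) + 46190963/2808016334·5945/546 = 192921190/1404008167 ≠ 1/8
b·Ac²: 2934736714/63180367515·75/448 + 46190963/2808016334·13188575/397488 = 1697451823295/3066353836728 ≠ 1/12
b·A²c: 46190963/2808016334·(-45/56) = -296941905/22464130672 ≠ 1/24

3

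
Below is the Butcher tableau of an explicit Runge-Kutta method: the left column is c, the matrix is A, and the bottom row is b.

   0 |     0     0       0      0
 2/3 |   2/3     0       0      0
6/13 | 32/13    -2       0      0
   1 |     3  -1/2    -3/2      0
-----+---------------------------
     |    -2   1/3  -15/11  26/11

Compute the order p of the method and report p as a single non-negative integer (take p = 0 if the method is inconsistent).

0

b = (-2, 1/3, -15/11, 26/11)
c = (0, 2/3, 6/13, 1)
Ac = (0, 0, -4/3, -40/39)
Σ b_i: (-2)·1 + 1/3·1 + (-15/11)·1 + 26/11·1 = -2/3 ≠ 1 ⇒ order 0.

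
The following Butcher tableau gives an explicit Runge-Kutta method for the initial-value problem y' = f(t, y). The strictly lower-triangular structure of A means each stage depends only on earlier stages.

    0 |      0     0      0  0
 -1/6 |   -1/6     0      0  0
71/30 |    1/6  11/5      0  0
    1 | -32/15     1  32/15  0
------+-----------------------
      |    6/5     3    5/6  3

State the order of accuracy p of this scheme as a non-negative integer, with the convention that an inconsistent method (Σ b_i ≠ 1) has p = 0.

b = (6/5, 3, 5/6, 3)
c = (0, -1/6, 71/30, 1)
Ac = (0, 0, -11/30, 2197/450)
Σ b_i: 6/5·1 + 3·1 + 5/6·1 + 3·1 = 241/30 ≠ 1 ⇒ order 0.

0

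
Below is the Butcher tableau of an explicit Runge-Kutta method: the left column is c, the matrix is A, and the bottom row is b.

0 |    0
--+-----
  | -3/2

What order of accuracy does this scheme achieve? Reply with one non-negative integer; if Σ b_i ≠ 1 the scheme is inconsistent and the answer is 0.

b = (-3/2)
c = (0)
Σ b_i: (-3/2)·1 = -3/2 ≠ 1 ⇒ order 0.

0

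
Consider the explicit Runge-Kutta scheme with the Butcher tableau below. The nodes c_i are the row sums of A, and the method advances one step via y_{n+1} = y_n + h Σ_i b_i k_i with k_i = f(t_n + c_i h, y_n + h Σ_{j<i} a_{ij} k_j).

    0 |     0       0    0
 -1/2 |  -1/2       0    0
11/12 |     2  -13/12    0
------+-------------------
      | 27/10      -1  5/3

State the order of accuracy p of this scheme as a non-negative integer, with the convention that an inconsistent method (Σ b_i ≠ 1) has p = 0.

0

b = (27/10, -1, 5/3)
c = (0, -1/2, 11/12)
Ac = (0, 0, 13/24)
Σ b_i: 27/10·1 + (-1)·1 + 5/3·1 = 101/30 ≠ 1 ⇒ order 0.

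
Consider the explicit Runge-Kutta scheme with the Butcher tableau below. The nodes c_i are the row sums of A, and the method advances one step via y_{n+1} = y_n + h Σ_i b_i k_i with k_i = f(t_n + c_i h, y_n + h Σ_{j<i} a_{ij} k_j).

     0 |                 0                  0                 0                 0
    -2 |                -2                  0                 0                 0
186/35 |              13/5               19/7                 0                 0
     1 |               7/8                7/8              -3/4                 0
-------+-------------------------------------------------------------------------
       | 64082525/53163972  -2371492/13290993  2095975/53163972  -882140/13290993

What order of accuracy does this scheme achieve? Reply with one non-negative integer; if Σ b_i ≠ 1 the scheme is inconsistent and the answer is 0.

b = (64082525/53163972, -2371492/13290993, 2095975/53163972, -882140/13290993)
c = (0, -2, 186/35, 1)
Ac = (0, 0, -38/7, -803/140)
Σ b_i: 64082525/53163972·1 + (-2371492/13290993)·1 + 2095975/53163972·1 + (-882140/13290993)·1 = 1 ✓
b·c: (-2371492/13290993)·(-2) + 2095975/53163972·186/35 + (-882140/13290993)·1 = 1/2 ✓
b·c²: (-2371492/13290993)·4 + 2095975/53163972·34596/1225 + (-882140/13290993)·1 = 1/3 ✓
b·Ac: 2095975/53163972·(-38/7) + (-882140/13290993)·(-803/140) = 1/6 ✓
b·c³: (-2371492/13290993)·(-8) + 2095975/53163972·6434856/42875 + (-882140/13290993)·1 = 1128550838/155061585 ≠ 1/4 ⇒ order 3.
b·(c∘Ac): 2095975/53163972·(-7068/245) + (-882140/13290993)·(-803/140) = -10056982/13290993 ≠ 1/8
b·Ac²: 2095975/53163972·76/7 + (-882140/13290993)·(-43319/2450) = 27593469/17229065 ≠ 1/12
b·A²c: (-882140/13290993)·57/14 = -1197190/4430331 ≠ 1/24

3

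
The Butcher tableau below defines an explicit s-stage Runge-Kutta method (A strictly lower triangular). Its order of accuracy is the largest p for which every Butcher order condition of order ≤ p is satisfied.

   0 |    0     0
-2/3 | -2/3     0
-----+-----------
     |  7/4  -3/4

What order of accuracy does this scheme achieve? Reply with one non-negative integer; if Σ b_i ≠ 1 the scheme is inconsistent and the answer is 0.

2

b = (7/4, -3/4)
c = (0, -2/3)
Σ b_i: 7/4·1 + (-3/4)·1 = 1 ✓
b·c: (-3/4)·(-2/3) = 1/2 ✓; 2 stages ⇒ order 2.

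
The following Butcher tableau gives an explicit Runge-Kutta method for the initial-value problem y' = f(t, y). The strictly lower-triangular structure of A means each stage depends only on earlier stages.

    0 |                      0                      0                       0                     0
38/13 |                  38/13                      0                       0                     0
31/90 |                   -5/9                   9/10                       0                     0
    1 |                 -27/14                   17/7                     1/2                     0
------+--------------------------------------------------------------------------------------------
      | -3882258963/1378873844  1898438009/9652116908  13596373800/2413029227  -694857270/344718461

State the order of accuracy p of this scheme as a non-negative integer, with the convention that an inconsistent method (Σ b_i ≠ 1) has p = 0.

b = (-3882258963/1378873844, 1898438009/9652116908, 13596373800/2413029227, -694857270/344718461)
c = (0, 38/13, 31/90, 1)
Ac = (0, 0, 171/65, 119101/16380)
Σ b_i: (-3882258963/1378873844)·1 + 1898438009/9652116908·1 + 13596373800/2413029227·1 + (-694857270/344718461)·1 = 1 ✓
b·c: 1898438009/9652116908·38/13 + 13596373800/2413029227·31/90 + (-694857270/344718461)·1 = 1/2 ✓
b·c²: 1898438009/9652116908·1444/169 + 13596373800/2413029227·961/8100 + (-694857270/344718461)·1 = 1/3 ✓
b·Ac: 13596373800/2413029227·171/65 + (-694857270/344718461)·119101/16380 = 1/6 ✓
b·c³: 1898438009/9652116908·54872/2197 + 13596373800/2413029227·29791/729000 + (-694857270/344718461)·1 = 1891742287783/604980899055 ≠ 1/4 ⇒ order 3.
b·(c∘Ac): 13596373800/2413029227·589/650 + (-694857270/344718461)·119101/16380 = -1797614823625/188216279706 ≠ 1/8
b·Ac²: 13596373800/2413029227·6498/845 + (-694857270/344718461)·398814463/19164600 = 3345200999663/2419923596220 ≠ 1/12
b·A²c: (-694857270/344718461)·171/130 = -11882059317/4481339993 ≠ 1/24

3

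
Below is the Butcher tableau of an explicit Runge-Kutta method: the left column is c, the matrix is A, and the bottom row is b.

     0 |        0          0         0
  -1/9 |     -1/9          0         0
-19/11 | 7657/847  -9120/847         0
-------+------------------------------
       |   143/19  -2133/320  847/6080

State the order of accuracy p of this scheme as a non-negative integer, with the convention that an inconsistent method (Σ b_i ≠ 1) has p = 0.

b = (143/19, -2133/320, 847/6080)
c = (0, -1/9, -19/11)
Ac = (0, 0, 3040/2541)
Σ b_i: 143/19·1 + (-2133/320)·1 + 847/6080·1 = 1 ✓
b·c: (-2133/320)·(-1/9) + 847/6080·(-19/11) = 1/2 ✓
b·c²: (-2133/320)·1/81 + 847/6080·361/121 = 1/3 ✓
b·Ac: 847/6080·3040/2541 = 1/6 ✓; 3 stages ⇒ order 3.

3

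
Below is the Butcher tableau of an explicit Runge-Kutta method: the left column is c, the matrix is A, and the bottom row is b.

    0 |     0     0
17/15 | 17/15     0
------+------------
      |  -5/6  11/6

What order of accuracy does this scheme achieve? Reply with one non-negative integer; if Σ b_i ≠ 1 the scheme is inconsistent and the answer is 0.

1

b = (-5/6, 11/6)
c = (0, 17/15)
Σ b_i: (-5/6)·1 + 11/6·1 = 1 ✓
b·c: 11/6·17/15 = 187/90 ≠ 1/2 ⇒ order 1.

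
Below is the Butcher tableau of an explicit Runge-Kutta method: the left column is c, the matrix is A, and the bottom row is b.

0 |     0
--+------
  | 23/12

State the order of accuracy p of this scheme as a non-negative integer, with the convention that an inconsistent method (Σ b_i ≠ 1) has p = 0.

0

b = (23/12)
c = (0)
Σ b_i: 23/12·1 = 23/12 ≠ 1 ⇒ order 0.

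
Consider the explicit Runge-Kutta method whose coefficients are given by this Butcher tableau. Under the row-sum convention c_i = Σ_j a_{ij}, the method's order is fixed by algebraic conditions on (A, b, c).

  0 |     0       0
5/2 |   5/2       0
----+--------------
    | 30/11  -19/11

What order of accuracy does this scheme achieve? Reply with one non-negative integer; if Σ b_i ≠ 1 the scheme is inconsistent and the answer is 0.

1

b = (30/11, -19/11)
c = (0, 5/2)
Σ b_i: 30/11·1 + (-19/11)·1 = 1 ✓
b·c: (-19/11)·5/2 = -95/22 ≠ 1/2 ⇒ order 1.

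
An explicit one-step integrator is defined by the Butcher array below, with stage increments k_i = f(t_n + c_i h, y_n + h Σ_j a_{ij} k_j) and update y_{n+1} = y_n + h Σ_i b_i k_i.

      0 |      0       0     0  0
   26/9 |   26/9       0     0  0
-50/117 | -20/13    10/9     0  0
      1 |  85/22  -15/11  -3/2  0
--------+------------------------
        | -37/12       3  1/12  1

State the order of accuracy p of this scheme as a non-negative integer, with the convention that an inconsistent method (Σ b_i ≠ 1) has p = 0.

1

b = (-37/12, 3, 1/12, 1)
c = (0, 26/9, -50/117, 1)
Ac = (0, 0, 260/81, -1415/429)
Σ b_i: (-37/12)·1 + 3·1 + 1/12·1 + 1·1 = 1 ✓
b·c: 3·26/9 + 1/12·(-50/117) + 1·1 = 6761/702 ≠ 1/2 ⇒ order 1.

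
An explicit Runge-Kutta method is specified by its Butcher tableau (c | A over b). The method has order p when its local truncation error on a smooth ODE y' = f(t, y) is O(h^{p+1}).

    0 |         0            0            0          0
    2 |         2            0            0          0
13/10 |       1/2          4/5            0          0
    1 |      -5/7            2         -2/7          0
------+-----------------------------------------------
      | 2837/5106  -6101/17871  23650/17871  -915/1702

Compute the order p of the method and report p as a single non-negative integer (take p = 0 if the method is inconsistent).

3

b = (2837/5106, -6101/17871, 23650/17871, -915/1702)
c = (0, 2, 13/10, 1)
Ac = (0, 0, 8/5, 127/35)
Σ b_i: 2837/5106·1 + (-6101/17871)·1 + 23650/17871·1 + (-915/1702)·1 = 1 ✓
b·c: (-6101/17871)·2 + 23650/17871·13/10 + (-915/1702)·1 = 1/2 ✓
b·c²: (-6101/17871)·4 + 23650/17871·169/100 + (-915/1702)·1 = 1/3 ✓
b·Ac: 23650/17871·8/5 + (-915/1702)·127/35 = 1/6 ✓
b·c³: (-6101/17871)·8 + 23650/17871·2197/1000 + (-915/1702)·1 = -6149/17020 ≠ 1/4 ⇒ order 3.
b·(c∘Ac): 23650/17871·52/25 + (-915/1702)·127/35 = 28661/35742 ≠ 1/8
b·Ac²: 23650/17871·16/5 + (-915/1702)·2631/350 = 9883/51060 ≠ 1/12
b·A²c: (-915/1702)·(-16/35) = 1464/5957 ≠ 1/24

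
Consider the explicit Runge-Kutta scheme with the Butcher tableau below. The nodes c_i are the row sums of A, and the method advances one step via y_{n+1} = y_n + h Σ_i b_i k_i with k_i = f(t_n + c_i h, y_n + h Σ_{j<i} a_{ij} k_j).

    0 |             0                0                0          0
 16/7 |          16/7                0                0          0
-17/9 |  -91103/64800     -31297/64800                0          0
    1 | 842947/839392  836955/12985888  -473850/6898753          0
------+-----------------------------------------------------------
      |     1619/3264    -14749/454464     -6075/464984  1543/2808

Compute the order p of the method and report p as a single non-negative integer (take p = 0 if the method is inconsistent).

b = (1619/3264, -14749/454464, -6075/464984, 1543/2808)
c = (0, 16/7, -17/9, 1)
Ac = (0, 0, -4471/4050, 855/3086)
Σ b_i: 1619/3264·1 + (-14749/454464)·1 + (-6075/464984)·1 + 1543/2808·1 = 1 ✓
b·c: (-14749/454464)·16/7 + (-6075/464984)·(-17/9) + 1543/2808·1 = 1/2 ✓
b·c²: (-14749/454464)·256/49 + (-6075/464984)·289/81 + 1543/2808·1 = 1/3 ✓
b·Ac: (-6075/464984)·(-4471/4050) + 1543/2808·855/3086 = 1/6 ✓
b·c³: (-14749/454464)·4096/343 + (-6075/464984)·(-4913/729) + 1543/2808·1 = 1/4 ✓
b·(c∘Ac): (-6075/464984)·76007/36450 + 1543/2808·855/3086 = 1/8 ✓
b·Ac²: (-6075/464984)·(-35768/14175) + 1543/2808·990/10801 = 1/12 ✓
b·A²c: 1543/2808·117/1543 = 1/24 ✓; 4 stages ⇒ order 4.

4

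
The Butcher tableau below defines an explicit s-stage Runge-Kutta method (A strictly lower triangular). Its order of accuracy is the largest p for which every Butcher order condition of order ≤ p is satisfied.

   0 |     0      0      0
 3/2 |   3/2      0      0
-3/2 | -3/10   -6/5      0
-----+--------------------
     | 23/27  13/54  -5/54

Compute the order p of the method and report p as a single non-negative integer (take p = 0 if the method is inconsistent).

b = (23/27, 13/54, -5/54)
c = (0, 3/2, -3/2)
Ac = (0, 0, -9/5)
Σ b_i: 23/27·1 + 13/54·1 + (-5/54)·1 = 1 ✓
b·c: 13/54·3/2 + (-5/54)·(-3/2) = 1/2 ✓
b·c²: 13/54·9/4 + (-5/54)·9/4 = 1/3 ✓
b·Ac: (-5/54)·(-9/5) = 1/6 ✓; 3 stages ⇒ order 3.

3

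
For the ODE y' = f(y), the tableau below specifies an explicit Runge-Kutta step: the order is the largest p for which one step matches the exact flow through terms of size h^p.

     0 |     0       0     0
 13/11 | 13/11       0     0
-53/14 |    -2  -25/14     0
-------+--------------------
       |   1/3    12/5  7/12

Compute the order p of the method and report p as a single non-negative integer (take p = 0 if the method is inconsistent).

0

b = (1/3, 12/5, 7/12)
c = (0, 13/11, -53/14)
Ac = (0, 0, -325/154)
Σ b_i: 1/3·1 + 12/5·1 + 7/12·1 = 199/60 ≠ 1 ⇒ order 0.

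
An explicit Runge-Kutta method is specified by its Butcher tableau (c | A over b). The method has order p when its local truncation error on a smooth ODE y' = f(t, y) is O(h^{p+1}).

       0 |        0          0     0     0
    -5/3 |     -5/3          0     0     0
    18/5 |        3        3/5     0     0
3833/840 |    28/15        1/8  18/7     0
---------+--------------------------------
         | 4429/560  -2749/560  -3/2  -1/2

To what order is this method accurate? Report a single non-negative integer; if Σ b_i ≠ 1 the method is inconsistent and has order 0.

2

b = (4429/560, -2749/560, -3/2, -1/2)
c = (0, -5/3, 18/5, 3833/840)
Ac = (0, 0, -1, 7601/840)
Σ b_i: 4429/560·1 + (-2749/560)·1 + (-3/2)·1 + (-1/2)·1 = 1 ✓
b·c: (-2749/560)·(-5/3) + (-3/2)·18/5 + (-1/2)·3833/840 = 1/2 ✓
b·c²: (-2749/560)·25/9 + (-3/2)·324/25 + (-1/2)·14691889/705600 = -61368617/1411200 ≠ 1/3 ⇒ order 2.
b·Ac: (-3/2)·(-1) + (-1/2)·7601/840 = -5081/1680 ≠ 1/6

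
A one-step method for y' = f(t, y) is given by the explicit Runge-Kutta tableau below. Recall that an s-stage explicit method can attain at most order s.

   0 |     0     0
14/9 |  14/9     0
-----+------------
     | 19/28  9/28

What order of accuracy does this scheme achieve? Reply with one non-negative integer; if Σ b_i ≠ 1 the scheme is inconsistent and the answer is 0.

2

b = (19/28, 9/28)
c = (0, 14/9)
Σ b_i: 19/28·1 + 9/28·1 = 1 ✓
b·c: 9/28·14/9 = 1/2 ✓; 2 stages ⇒ order 2.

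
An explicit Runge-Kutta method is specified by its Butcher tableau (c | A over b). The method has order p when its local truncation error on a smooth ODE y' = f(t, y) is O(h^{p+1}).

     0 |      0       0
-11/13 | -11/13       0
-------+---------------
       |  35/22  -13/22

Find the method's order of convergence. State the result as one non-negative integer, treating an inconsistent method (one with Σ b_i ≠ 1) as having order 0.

b = (35/22, -13/22)
c = (0, -11/13)
Σ b_i: 35/22·1 + (-13/22)·1 = 1 ✓
b·c: (-13/22)·(-11/13) = 1/2 ✓; 2 stages ⇒ order 2.

2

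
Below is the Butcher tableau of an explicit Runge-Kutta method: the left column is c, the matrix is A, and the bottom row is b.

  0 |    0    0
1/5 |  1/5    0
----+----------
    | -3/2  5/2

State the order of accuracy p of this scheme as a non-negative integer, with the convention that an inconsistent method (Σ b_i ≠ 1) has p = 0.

2

b = (-3/2, 5/2)
c = (0, 1/5)
Σ b_i: (-3/2)·1 + 5/2·1 = 1 ✓
b·c: 5/2·1/5 = 1/2 ✓; 2 stages ⇒ order 2.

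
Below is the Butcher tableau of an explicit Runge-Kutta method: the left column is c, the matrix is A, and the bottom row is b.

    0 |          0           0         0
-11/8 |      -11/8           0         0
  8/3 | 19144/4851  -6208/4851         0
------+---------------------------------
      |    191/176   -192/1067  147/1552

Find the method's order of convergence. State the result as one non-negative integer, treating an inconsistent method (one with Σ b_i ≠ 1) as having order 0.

b = (191/176, -192/1067, 147/1552)
c = (0, -11/8, 8/3)
Ac = (0, 0, 776/441)
Σ b_i: 191/176·1 + (-192/1067)·1 + 147/1552·1 = 1 ✓
b·c: (-192/1067)·(-11/8) + 147/1552·8/3 = 1/2 ✓
b·c²: (-192/1067)·121/64 + 147/1552·64/9 = 1/3 ✓
b·Ac: 147/1552·776/441 = 1/6 ✓; 3 stages ⇒ order 3.

3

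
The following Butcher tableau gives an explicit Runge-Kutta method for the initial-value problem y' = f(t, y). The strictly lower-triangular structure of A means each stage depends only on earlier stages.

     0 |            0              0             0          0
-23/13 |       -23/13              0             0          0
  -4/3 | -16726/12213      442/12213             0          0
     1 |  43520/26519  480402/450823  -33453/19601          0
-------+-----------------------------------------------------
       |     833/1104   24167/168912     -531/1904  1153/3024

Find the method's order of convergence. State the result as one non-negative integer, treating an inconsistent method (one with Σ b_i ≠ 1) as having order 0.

b = (833/1104, 24167/168912, -531/1904, 1153/3024)
c = (0, -23/13, -4/3, 1)
Ac = (0, 0, -34/531, 450/1153)
Σ b_i: 833/1104·1 + 24167/168912·1 + (-531/1904)·1 + 1153/3024·1 = 1 ✓
b·c: 24167/168912·(-23/13) + (-531/1904)·(-4/3) + 1153/3024·1 = 1/2 ✓
b·c²: 24167/168912·529/169 + (-531/1904)·16/9 + 1153/3024·1 = 1/3 ✓
b·Ac: (-531/1904)·(-34/531) + 1153/3024·450/1153 = 1/6 ✓
b·c³: 24167/168912·(-12167/2197) + (-531/1904)·(-64/27) + 1153/3024·1 = 1/4 ✓
b·(c∘Ac): (-531/1904)·136/1593 + 1153/3024·450/1153 = 1/8 ✓
b·Ac²: (-531/1904)·782/6903 + 1153/3024·4518/14989 = 1/12 ✓
b·A²c: 1153/3024·126/1153 = 1/24 ✓; 4 stages ⇒ order 4.

4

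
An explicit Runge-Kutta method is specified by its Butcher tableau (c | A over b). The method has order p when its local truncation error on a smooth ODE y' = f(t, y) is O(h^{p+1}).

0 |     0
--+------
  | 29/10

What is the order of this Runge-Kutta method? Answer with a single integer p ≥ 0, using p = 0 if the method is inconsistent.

b = (29/10)
c = (0)
Σ b_i: 29/10·1 = 29/10 ≠ 1 ⇒ order 0.

0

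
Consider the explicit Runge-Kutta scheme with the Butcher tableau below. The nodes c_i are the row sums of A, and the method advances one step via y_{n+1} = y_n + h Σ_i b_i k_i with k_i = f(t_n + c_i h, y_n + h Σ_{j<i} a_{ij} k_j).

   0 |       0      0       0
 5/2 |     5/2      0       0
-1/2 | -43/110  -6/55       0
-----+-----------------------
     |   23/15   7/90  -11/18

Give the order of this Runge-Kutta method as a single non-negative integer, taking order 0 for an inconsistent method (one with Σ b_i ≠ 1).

b = (23/15, 7/90, -11/18)
c = (0, 5/2, -1/2)
Ac = (0, 0, -3/11)
Σ b_i: 23/15·1 + 7/90·1 + (-11/18)·1 = 1 ✓
b·c: 7/90·5/2 + (-11/18)·(-1/2) = 1/2 ✓
b·c²: 7/90·25/4 + (-11/18)·1/4 = 1/3 ✓
b·Ac: (-11/18)·(-3/11) = 1/6 ✓; 3 stages ⇒ order 3.

3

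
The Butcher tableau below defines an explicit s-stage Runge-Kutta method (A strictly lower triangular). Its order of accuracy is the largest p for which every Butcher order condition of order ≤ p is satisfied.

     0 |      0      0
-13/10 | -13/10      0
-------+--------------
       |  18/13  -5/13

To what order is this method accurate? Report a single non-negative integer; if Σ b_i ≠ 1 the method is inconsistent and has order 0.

b = (18/13, -5/13)
c = (0, -13/10)
Σ b_i: 18/13·1 + (-5/13)·1 = 1 ✓
b·c: (-5/13)·(-13/10) = 1/2 ✓; 2 stages ⇒ order 2.

2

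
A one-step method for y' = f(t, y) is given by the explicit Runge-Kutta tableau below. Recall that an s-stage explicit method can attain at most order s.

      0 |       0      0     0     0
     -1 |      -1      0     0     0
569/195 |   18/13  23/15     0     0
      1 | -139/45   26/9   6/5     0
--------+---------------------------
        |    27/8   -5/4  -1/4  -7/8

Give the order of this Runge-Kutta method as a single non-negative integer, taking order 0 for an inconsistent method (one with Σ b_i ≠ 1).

b = (27/8, -5/4, -1/4, -7/8)
c = (0, -1, 569/195, 1)
Ac = (0, 0, -23/15, 1792/2925)
Σ b_i: 27/8·1 + (-5/4)·1 + (-1/4)·1 + (-7/8)·1 = 1 ✓
b·c: (-5/4)·(-1) + (-1/4)·569/195 + (-7/8)·1 = -553/1560 ≠ 1/2 ⇒ order 1.

1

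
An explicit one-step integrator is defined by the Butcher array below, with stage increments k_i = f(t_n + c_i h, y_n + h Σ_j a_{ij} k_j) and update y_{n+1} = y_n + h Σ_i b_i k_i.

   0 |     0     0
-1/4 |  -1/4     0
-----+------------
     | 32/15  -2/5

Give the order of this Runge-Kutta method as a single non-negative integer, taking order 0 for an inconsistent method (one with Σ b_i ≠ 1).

0

b = (32/15, -2/5)
c = (0, -1/4)
Σ b_i: 32/15·1 + (-2/5)·1 = 26/15 ≠ 1 ⇒ order 0.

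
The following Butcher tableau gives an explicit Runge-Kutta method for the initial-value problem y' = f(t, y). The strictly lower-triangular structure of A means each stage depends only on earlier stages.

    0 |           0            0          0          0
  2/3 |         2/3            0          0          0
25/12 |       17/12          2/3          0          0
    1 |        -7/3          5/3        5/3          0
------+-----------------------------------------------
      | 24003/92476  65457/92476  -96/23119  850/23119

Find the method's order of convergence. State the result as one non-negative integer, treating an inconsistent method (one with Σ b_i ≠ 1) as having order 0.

3

b = (24003/92476, 65457/92476, -96/23119, 850/23119)
c = (0, 2/3, 25/12, 1)
Ac = (0, 0, 4/9, 55/12)
Σ b_i: 24003/92476·1 + 65457/92476·1 + (-96/23119)·1 + 850/23119·1 = 1 ✓
b·c: 65457/92476·2/3 + (-96/23119)·25/12 + 850/23119·1 = 1/2 ✓
b·c²: 65457/92476·4/9 + (-96/23119)·625/144 + 850/23119·1 = 1/3 ✓
b·Ac: (-96/23119)·4/9 + 850/23119·55/12 = 1/6 ✓
b·c³: 65457/92476·8/27 + (-96/23119)·15625/1728 + 850/23119·1 = 86951/416142 ≠ 1/4 ⇒ order 3.
b·(c∘Ac): (-96/23119)·25/27 + 850/23119·55/12 = 68525/416142 ≠ 1/8
b·Ac²: (-96/23119)·8/27 + 850/23119·3445/432 = 1457981/4993704 ≠ 1/12
b·A²c: 850/23119·20/27 = 17000/624213 ≠ 1/24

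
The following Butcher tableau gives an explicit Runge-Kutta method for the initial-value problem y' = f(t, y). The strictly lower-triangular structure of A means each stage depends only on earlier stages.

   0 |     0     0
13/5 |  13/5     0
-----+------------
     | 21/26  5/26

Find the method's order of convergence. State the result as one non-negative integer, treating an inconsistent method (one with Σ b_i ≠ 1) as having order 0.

2

b = (21/26, 5/26)
c = (0, 13/5)
Σ b_i: 21/26·1 + 5/26·1 = 1 ✓
b·c: 5/26·13/5 = 1/2 ✓; 2 stages ⇒ order 2.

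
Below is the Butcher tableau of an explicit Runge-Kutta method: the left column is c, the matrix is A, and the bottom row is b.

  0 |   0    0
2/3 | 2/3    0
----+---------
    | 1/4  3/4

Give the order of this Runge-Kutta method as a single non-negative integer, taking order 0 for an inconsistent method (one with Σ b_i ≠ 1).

b = (1/4, 3/4)
c = (0, 2/3)
Σ b_i: 1/4·1 + 3/4·1 = 1 ✓
b·c: 3/4·2/3 = 1/2 ✓; 2 stages ⇒ order 2.

2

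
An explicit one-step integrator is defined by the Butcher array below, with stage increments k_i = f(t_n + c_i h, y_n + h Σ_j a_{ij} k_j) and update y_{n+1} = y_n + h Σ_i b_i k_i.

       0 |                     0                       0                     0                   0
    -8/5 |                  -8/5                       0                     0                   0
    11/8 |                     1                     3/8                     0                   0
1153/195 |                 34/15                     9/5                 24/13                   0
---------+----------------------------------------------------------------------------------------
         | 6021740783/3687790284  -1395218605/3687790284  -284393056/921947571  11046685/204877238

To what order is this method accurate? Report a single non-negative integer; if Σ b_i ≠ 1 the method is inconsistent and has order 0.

3

b = (6021740783/3687790284, -1395218605/3687790284, -284393056/921947571, 11046685/204877238)
c = (0, -8/5, 11/8, 1153/195)
Ac = (0, 0, -3/5, -111/325)
Σ b_i: 6021740783/3687790284·1 + (-1395218605/3687790284)·1 + (-284393056/921947571)·1 + 11046685/204877238·1 = 1 ✓
b·c: (-1395218605/3687790284)·(-8/5) + (-284393056/921947571)·11/8 + 11046685/204877238·1153/195 = 1/2 ✓
b·c²: (-1395218605/3687790284)·64/25 + (-284393056/921947571)·121/64 + 11046685/204877238·1329409/38025 = 1/3 ✓
b·Ac: (-284393056/921947571)·(-3/5) + 11046685/204877238·(-111/325) = 1/6 ✓
b·c³: (-1395218605/3687790284)·(-512/125) + (-284393056/921947571)·1331/512 + 11046685/204877238·1532808577/7414875 = 34212356593901/2876476421520 ≠ 1/4 ⇒ order 3.
b·(c∘Ac): (-284393056/921947571)·(-33/40) + 11046685/204877238·(-42661/21125) = 2237282761/15365792850 ≠ 1/8
b·Ac²: (-284393056/921947571)·24/25 + 11046685/204877238·105279/13000 = 3454774229/24585268560 ≠ 1/12
b·A²c: 11046685/204877238·(-72/65) = -6118164/102438619 ≠ 1/24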